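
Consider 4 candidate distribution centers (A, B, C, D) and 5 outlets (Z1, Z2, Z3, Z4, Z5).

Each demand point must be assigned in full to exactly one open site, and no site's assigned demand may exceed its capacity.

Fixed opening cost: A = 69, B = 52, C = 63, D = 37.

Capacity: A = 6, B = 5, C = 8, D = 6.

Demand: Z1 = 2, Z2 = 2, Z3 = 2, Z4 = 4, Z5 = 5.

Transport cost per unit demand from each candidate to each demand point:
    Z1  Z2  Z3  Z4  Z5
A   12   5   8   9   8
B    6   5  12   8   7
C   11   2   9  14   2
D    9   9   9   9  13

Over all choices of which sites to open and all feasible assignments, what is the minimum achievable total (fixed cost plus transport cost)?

232

Open {B, C, D}; cheapest assignment that respects the capacities:
  B (cap 5, load 2): Z1 — cost 2×6 = 12
  C (cap 8, load 7): Z2, Z5 — cost 2×2 + 5×2 = 14
  D (cap 6, load 6): Z3, Z4 — cost 2×9 + 4×9 = 54
  Shipping 80, fixed 152 → total 232.
  Any other capacity-feasible assignment to {B, C, D} ships for at least 80.
Compare {A, C, D}: its best feasible assignment gives total 253.
Compare {A, B, C}: its best feasible assignment gives total 262.
Every other set of open sites that can feasibly serve all demand totals ≥ 253 even under its best assignment. Minimum: 232.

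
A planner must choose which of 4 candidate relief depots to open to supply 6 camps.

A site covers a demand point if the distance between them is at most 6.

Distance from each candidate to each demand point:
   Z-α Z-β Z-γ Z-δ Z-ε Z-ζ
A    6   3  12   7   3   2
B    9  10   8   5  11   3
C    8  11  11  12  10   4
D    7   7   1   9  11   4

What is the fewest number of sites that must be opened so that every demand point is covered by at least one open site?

3

Coverage sets (demand points within 6 of each site):
  A: {Z-α, Z-β, Z-ε, Z-ζ}
  B: {Z-δ, Z-ζ}
  C: {Z-ζ}
  D: {Z-γ, Z-ζ}
No 2 sites suffice: every size-2 union leaves at least one demand point uncovered.
But {A, B, D} covers everything, so the minimum is 3.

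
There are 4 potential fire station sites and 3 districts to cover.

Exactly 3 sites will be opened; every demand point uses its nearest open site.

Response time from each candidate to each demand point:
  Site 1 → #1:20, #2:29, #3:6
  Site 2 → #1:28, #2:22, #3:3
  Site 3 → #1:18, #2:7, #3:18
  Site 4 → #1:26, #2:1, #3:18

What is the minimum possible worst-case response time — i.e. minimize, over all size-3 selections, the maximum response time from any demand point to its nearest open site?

18

Open {Site 1, Site 2, Site 3}.
  Farthest demand point is #1 at response time 18 (to Site 3); all others are ≤ 18.
With {Site 1, Site 3, Site 4} the worst case is 18.
With {Site 2, Site 3, Site 4} the worst case is 18.
No size-3 selection achieves below 18.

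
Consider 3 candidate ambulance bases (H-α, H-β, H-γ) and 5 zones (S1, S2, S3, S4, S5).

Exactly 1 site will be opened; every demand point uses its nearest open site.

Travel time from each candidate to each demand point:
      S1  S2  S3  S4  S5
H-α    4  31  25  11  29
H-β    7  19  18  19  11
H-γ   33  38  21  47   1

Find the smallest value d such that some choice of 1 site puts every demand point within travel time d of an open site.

Open {H-β}.
  Farthest demand point is S2 at travel time 19 (to H-β); all others are ≤ 19.
With {H-α} the worst case is 31.
With {H-γ} the worst case is 47.
No size-1 selection achieves below 19.

19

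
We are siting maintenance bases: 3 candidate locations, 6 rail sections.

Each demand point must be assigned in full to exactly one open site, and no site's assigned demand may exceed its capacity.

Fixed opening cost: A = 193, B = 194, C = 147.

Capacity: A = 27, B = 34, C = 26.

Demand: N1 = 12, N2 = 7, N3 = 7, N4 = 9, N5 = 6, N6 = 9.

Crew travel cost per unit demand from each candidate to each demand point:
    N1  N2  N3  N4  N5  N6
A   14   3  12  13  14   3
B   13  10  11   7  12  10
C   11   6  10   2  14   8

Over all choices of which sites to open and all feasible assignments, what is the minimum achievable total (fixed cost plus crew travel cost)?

Open {A, C}; cheapest assignment that respects the capacities:
  A (cap 27, load 27): N1, N5, N6 — cost 12×14 + 6×14 + 9×3 = 279
  C (cap 26, load 23): N2, N3, N4 — cost 7×6 + 7×10 + 9×2 = 130
  Shipping 409, fixed 340 → total 749.
  Any other capacity-feasible assignment to {A, C} ships for at least 409.
Compare {B, C}: its best feasible assignment gives total 778.
Compare {A, B}: its best feasible assignment gives total 803.
Every other set of open sites that can feasibly serve all demand totals ≥ 778 even under its best assignment. Minimum: 749.

749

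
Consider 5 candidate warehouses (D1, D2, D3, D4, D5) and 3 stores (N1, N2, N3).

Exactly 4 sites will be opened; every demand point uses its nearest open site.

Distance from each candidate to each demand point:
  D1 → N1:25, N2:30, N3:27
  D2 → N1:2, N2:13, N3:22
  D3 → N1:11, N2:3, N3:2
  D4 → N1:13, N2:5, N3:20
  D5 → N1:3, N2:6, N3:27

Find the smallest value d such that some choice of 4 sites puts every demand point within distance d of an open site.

3

Open {D1, D2, D3, D4}.
  Farthest demand point is N2 at distance 3 (to D3); all others are ≤ 3.
With {D1, D2, D3, D5} the worst case is 3.
With {D1, D3, D4, D5} the worst case is 3.
No size-4 selection achieves below 3.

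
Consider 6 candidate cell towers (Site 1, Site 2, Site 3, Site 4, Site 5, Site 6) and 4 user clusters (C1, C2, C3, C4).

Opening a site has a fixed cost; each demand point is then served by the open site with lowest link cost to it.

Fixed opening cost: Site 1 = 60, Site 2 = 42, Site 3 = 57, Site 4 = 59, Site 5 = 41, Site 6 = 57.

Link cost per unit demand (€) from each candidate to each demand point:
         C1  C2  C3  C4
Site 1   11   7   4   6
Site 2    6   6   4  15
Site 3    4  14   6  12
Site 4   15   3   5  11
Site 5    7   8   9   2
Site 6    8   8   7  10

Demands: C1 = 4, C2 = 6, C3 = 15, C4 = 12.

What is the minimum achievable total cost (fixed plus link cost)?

Open {Site 2, Site 5}: assign each demand point to its cheapest open site.
  C1→Site 2 4×6=24, C2→Site 2 6×6=36, C3→Site 2 15×4=60, C4→Site 5 12×2=24
  link cost 144, fixed 83 → total 227.
Compare {Site 4, Site 5}: link cost 145 + fixed 100 = 245.
Compare {Site 1, Site 5}: link cost 154 + fixed 101 = 255.
Compare {Site 2, Site 4, Site 5}: link cost 126 + fixed 142 = 268.
All other subsets cost ≥ 245. Minimum total cost: 227.

227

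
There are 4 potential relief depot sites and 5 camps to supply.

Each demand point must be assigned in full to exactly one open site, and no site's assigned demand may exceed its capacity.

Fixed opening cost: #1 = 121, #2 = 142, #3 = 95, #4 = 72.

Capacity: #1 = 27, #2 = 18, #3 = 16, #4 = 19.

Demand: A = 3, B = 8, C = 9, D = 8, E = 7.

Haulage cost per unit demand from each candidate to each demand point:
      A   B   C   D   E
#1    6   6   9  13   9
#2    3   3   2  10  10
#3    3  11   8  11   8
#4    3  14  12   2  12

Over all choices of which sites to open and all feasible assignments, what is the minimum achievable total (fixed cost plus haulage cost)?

365

Open {#2, #4}; cheapest assignment that respects the capacities:
  #2 (cap 18, load 17): B, C — cost 8×3 + 9×2 = 42
  #4 (cap 19, load 18): A, D, E — cost 3×3 + 8×2 + 7×12 = 109
  Shipping 151, fixed 214 → total 365.
  Any other capacity-feasible assignment to {#2, #4} ships for at least 151.
Compare {#1, #4}: its best feasible assignment gives total 410.
Compare {#3, #4}: its best feasible assignment gives total 432.
Every other set of open sites that can feasibly serve all demand totals ≥ 410 even under its best assignment. Minimum: 365.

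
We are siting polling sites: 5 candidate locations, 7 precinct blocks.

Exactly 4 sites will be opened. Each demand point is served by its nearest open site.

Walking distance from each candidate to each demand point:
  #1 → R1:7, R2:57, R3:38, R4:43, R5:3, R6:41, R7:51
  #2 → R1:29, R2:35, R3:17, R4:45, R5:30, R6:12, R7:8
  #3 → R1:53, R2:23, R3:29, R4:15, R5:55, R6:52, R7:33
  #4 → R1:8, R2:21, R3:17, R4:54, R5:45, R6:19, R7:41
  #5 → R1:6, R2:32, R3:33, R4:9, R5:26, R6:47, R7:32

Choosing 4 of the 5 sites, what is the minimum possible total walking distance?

76

Open {#1, #2, #4, #5}.
  R1→#5 6, R2→#4 21, R3→#2 17, R4→#5 9, R5→#1 3, R6→#2 12, R7→#2 8  ⇒ total 76.
Compare {#1, #2, #3, #5}: total 78.
Compare {#1, #2, #3, #4}: total 83.
No size-4 selection does better; minimum is 76.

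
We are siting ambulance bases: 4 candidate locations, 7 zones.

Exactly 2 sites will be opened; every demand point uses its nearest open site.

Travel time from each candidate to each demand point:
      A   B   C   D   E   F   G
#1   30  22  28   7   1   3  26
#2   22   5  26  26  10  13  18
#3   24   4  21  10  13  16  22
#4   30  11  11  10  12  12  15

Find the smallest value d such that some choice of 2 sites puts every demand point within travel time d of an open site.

Open {#2, #3}.
  Farthest demand point is A at travel time 22 (to #2); all others are ≤ 22.
With {#2, #4} the worst case is 22.
With {#1, #3} the worst case is 24.
No size-2 selection achieves below 22.

22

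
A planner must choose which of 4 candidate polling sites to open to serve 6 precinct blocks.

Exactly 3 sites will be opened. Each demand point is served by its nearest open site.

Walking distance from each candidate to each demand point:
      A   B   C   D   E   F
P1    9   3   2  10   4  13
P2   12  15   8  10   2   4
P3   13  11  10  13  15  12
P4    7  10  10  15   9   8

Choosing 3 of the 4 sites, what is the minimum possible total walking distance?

28

Open {P1, P2, P4}.
  A→P4 7, B→P1 3, C→P1 2, D→P1 10, E→P2 2, F→P2 4  ⇒ total 28.
Compare {P1, P2, P3}: total 30.
Compare {P1, P3, P4}: total 34.
No size-3 selection does better; minimum is 28.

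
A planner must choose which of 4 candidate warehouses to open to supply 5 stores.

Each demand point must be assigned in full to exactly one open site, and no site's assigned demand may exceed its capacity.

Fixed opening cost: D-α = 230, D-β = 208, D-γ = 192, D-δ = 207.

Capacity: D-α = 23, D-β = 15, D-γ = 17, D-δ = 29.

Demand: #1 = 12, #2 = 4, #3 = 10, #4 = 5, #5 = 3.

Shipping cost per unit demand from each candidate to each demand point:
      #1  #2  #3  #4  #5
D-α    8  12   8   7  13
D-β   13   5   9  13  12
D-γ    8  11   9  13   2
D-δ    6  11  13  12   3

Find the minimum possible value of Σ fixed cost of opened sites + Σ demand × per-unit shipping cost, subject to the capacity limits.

666

Open {D-β, D-δ}; cheapest assignment that respects the capacities:
  D-β (cap 15, load 14): #2, #3 — cost 4×5 + 10×9 = 110
  D-δ (cap 29, load 20): #1, #4, #5 — cost 12×6 + 5×12 + 3×3 = 141
  Shipping 251, fixed 415 → total 666.
  Any other capacity-feasible assignment to {D-β, D-δ} ships for at least 251.
Compare {D-γ, D-δ}: its best feasible assignment gives total 671.
Compare {D-α, D-δ}: its best feasible assignment gives total 677.
Every other set of open sites that can feasibly serve all demand totals ≥ 671 even under its best assignment. Minimum: 666.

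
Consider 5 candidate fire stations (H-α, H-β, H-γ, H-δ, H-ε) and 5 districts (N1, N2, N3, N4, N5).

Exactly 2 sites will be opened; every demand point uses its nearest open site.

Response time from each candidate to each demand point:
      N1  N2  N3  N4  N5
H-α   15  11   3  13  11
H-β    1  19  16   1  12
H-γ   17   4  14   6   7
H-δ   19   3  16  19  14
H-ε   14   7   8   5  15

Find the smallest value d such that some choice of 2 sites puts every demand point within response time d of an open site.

Open {H-α, H-β}.
  Farthest demand point is N2 at response time 11 (to H-α); all others are ≤ 11.
With {H-β, H-ε} the worst case is 12.
With {H-α, H-ε} the worst case is 14.
No size-2 selection achieves below 11.

11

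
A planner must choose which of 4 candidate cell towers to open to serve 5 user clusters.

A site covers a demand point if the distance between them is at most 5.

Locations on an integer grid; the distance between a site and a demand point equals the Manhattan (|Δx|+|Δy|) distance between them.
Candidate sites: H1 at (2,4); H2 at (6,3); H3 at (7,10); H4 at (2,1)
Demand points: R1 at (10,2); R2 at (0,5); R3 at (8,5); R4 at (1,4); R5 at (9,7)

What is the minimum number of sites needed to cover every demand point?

3

Coverage sets (demand points within 5 of each site):
  H1: {R2, R4}
  H2: {R1, R3}
  H3: {R5}
  H4: {R4}
No 2 sites suffice: every size-2 union leaves at least one demand point uncovered.
But {H1, H2, H3} covers everything, so the minimum is 3.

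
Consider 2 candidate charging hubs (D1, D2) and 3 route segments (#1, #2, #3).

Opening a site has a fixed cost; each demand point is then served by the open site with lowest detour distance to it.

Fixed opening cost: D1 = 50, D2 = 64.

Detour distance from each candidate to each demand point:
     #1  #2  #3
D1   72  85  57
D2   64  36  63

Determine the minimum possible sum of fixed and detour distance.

Open {D2}: assign each demand point to its cheapest open site.
  #1→D2 64, #2→D2 36, #3→D2 63
  detour distance 163, fixed 64 → total 227.
Compare {D1}: detour distance 214 + fixed 50 = 264.
Compare {D1, D2}: detour distance 157 + fixed 114 = 271.

227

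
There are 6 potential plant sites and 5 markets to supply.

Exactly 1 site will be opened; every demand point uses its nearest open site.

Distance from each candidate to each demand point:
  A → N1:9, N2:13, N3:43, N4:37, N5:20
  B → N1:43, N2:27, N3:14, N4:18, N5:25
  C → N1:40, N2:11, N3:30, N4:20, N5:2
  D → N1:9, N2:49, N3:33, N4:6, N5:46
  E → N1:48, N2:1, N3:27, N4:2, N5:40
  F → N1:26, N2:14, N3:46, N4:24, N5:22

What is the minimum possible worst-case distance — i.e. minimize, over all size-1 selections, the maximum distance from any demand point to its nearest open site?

40

Open {C}.
  Farthest demand point is N1 at distance 40 (to C); all others are ≤ 40.
With {A} the worst case is 43.
With {B} the worst case is 43.
No size-1 selection achieves below 40.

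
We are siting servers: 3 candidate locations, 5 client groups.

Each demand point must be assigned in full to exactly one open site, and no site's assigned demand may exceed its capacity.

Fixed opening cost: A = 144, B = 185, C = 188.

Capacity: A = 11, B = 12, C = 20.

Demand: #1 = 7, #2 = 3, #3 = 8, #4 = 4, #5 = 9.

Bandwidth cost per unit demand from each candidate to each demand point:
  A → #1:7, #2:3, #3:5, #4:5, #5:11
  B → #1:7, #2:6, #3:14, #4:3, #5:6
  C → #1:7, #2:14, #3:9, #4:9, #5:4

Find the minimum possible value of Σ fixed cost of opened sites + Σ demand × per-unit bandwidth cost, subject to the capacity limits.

502

Open {A, C}; cheapest assignment that respects the capacities:
  A (cap 11, load 11): #2, #3 — cost 3×3 + 8×5 = 49
  C (cap 20, load 20): #1, #4, #5 — cost 7×7 + 4×9 + 9×4 = 121
  Shipping 170, fixed 332 → total 502.
  Any other capacity-feasible assignment to {A, C} ships for at least 170.
Compare {B, C}: its best feasible assignment gives total 584.
Compare {A, B, C}: its best feasible assignment gives total 663.
Every other set of open sites that can feasibly serve all demand totals ≥ 584 even under its best assignment. Minimum: 502.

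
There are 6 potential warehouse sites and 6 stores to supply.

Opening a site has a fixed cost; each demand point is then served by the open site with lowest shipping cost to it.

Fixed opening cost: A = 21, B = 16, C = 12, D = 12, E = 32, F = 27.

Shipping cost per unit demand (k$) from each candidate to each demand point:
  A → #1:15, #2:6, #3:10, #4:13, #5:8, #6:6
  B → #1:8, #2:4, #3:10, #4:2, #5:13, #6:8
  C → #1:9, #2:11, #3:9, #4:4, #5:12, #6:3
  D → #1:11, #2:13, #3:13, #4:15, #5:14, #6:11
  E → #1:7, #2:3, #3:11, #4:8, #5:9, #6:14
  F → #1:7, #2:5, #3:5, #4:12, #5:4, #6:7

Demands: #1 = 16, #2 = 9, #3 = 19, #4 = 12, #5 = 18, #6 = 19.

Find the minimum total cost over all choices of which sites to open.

451

Open {B, C, F}: assign each demand point to its cheapest open site.
  #1→F 16×7=112, #2→B 9×4=36, #3→F 19×5=95, #4→B 12×2=24, #5→F 18×4=72, #6→C 19×3=57
  shipping cost 396, fixed 55 → total 451.
Compare {B, C, D, F}: shipping cost 396 + fixed 67 = 463.
Compare {C, F}: shipping cost 429 + fixed 39 = 468.
Compare {A, B, C, F}: shipping cost 396 + fixed 76 = 472.
All other subsets cost ≥ 463. Minimum total cost: 451.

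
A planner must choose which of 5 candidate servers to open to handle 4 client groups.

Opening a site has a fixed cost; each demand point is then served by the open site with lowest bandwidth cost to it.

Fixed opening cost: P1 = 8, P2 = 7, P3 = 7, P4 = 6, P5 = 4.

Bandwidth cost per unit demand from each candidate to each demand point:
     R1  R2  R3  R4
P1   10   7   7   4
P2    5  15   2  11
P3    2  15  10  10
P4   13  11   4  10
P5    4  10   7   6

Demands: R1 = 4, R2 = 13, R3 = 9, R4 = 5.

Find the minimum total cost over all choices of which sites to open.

Open {P1, P2, P3}: assign each demand point to its cheapest open site.
  R1→P3 4×2=8, R2→P1 13×7=91, R3→P2 9×2=18, R4→P1 5×4=20
  bandwidth cost 137, fixed 22 → total 159.
Compare {P1, P2, P3, P5}: bandwidth cost 137 + fixed 26 = 163.
Compare {P1, P2}: bandwidth cost 149 + fixed 15 = 164.
Compare {P1, P2, P5}: bandwidth cost 145 + fixed 19 = 164.
All other subsets cost ≥ 163. Minimum total cost: 159.

159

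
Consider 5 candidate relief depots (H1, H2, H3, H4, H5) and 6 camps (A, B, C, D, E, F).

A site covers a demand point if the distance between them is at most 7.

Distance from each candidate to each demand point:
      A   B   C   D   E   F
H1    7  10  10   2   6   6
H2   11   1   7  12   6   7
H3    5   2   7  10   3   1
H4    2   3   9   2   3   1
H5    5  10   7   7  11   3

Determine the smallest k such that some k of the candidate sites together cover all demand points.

Coverage sets (demand points within 7 of each site):
  H1: {A, D, E, F}
  H2: {B, C, E, F}
  H3: {A, B, C, E, F}
  H4: {A, B, D, E, F}
  H5: {A, C, D, F}
No single site covers all 6 demand points.
But {H1, H2} covers everything, so the minimum is 2.

2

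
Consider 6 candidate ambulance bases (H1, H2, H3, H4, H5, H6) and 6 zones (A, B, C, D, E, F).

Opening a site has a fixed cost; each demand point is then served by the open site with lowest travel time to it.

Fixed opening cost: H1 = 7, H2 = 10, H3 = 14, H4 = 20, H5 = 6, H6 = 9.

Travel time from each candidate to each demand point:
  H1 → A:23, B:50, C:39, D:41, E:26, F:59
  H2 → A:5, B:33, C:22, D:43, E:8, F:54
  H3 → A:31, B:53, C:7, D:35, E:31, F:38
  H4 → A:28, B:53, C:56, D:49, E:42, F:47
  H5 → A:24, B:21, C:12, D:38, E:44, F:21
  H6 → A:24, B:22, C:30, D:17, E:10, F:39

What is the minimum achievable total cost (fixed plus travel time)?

Open {H2, H5, H6}: assign each demand point to its cheapest open site.
  A→H2 5, B→H5 21, C→H5 12, D→H6 17, E→H2 8, F→H5 21
  travel time 84, fixed 25 → total 109.
Compare {H1, H2, H5, H6}: travel time 84 + fixed 32 = 116.
Compare {H2, H3, H5, H6}: travel time 79 + fixed 39 = 118.
Compare {H5, H6}: travel time 105 + fixed 15 = 120.
All other subsets cost ≥ 116. Minimum total cost: 109.

109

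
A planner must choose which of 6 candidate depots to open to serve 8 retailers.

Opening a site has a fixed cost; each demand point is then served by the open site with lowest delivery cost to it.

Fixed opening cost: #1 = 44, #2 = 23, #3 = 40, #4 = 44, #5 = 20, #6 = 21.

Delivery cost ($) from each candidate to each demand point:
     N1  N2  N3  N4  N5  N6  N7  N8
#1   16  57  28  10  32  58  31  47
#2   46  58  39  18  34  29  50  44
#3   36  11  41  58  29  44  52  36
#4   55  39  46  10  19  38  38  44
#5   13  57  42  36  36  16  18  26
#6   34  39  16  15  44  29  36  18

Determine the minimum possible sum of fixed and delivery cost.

212

Open {#5, #6}: assign each demand point to its cheapest open site.
  N1→#5 13, N2→#6 39, N3→#6 16, N4→#6 15, N5→#5 36, N6→#5 16, N7→#5 18, N8→#6 18
  delivery cost 171, fixed 41 → total 212.
Compare {#3, #5, #6}: delivery cost 136 + fixed 81 = 217.
Compare {#2, #5, #6}: delivery cost 169 + fixed 64 = 233.
Compare {#4, #5, #6}: delivery cost 149 + fixed 85 = 234.
All other subsets cost ≥ 217. Minimum total cost: 212.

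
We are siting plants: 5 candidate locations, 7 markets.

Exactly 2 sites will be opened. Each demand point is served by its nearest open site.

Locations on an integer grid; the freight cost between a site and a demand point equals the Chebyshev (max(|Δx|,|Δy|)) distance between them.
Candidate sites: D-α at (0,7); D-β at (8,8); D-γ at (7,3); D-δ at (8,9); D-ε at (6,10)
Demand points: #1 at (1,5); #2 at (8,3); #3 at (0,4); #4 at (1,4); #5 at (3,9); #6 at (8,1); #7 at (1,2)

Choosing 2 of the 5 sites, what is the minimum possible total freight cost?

19

Open {D-α, D-γ}.
  #1→D-α 2, #2→D-γ 1, #3→D-α 3, #4→D-α 3, #5→D-α 3, #6→D-γ 2, #7→D-α 5  ⇒ total 19.
Compare {D-α, D-β}: total 28.
Compare {D-γ, D-ε}: total 29.
No size-2 selection does better; minimum is 19.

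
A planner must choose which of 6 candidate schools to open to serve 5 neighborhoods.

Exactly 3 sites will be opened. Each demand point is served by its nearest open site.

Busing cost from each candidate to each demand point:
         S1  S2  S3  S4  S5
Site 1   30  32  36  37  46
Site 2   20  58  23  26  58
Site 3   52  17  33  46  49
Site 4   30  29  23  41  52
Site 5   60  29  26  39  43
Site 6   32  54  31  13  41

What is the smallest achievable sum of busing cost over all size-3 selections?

Open {Site 2, Site 3, Site 6}.
  S1→Site 2 20, S2→Site 3 17, S3→Site 2 23, S4→Site 6 13, S5→Site 6 41  ⇒ total 114.
Compare {Site 3, Site 4, Site 6}: total 124.
Compare {Site 2, Site 4, Site 6}: total 126.
No size-3 selection does better; minimum is 114.

114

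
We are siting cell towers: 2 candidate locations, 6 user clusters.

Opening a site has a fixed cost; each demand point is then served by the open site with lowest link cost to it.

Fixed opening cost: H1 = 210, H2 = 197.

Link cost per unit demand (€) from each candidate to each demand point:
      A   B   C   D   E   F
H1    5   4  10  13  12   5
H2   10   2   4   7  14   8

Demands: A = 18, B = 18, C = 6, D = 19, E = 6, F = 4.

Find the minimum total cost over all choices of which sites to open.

686

Open {H2}: assign each demand point to its cheapest open site.
  A→H2 18×10=180, B→H2 18×2=36, C→H2 6×4=24, D→H2 19×7=133, E→H2 6×14=84, F→H2 4×8=32
  link cost 489, fixed 197 → total 686.
Compare {H1}: link cost 561 + fixed 210 = 771.
Compare {H1, H2}: link cost 375 + fixed 407 = 782.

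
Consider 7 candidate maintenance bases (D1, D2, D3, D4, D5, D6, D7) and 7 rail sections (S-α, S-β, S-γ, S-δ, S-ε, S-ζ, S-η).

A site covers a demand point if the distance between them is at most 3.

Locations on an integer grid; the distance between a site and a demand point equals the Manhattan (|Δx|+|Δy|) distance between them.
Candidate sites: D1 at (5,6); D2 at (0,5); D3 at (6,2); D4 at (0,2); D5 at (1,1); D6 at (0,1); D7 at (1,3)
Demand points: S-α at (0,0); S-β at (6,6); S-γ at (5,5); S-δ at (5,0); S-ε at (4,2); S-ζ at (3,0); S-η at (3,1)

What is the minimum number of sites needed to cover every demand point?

3

Coverage sets (demand points within 3 of each site):
  D1: {S-β, S-γ}
  D2: {}
  D3: {S-δ, S-ε}
  D4: {S-α}
  D5: {S-α, S-ζ, S-η}
  D6: {S-α, S-η}
  D7: {}
No 2 sites suffice: every size-2 union leaves at least one demand point uncovered.
But {D1, D3, D5} covers everything, so the minimum is 3.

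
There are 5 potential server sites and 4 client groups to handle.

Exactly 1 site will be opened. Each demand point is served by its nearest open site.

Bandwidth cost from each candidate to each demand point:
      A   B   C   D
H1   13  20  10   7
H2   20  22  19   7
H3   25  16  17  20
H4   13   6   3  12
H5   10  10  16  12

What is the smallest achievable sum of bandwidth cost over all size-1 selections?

Open {H4}.
  A→H4 13, B→H4 6, C→H4 3, D→H4 12  ⇒ total 34.
Compare {H5}: total 48.
Compare {H1}: total 50.
No size-1 selection does better; minimum is 34.

34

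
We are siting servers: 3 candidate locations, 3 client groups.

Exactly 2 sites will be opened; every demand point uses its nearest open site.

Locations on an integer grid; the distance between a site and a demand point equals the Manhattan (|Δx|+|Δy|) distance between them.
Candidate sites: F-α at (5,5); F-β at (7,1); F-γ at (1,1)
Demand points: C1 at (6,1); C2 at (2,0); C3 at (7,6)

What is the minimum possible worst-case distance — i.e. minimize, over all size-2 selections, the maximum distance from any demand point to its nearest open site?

5

Open {F-α, F-γ}.
  Farthest demand point is C1 at distance 5 (to F-α); all others are ≤ 5.
With {F-β, F-γ} the worst case is 5.
With {F-α, F-β} the worst case is 6.
No size-2 selection achieves below 5.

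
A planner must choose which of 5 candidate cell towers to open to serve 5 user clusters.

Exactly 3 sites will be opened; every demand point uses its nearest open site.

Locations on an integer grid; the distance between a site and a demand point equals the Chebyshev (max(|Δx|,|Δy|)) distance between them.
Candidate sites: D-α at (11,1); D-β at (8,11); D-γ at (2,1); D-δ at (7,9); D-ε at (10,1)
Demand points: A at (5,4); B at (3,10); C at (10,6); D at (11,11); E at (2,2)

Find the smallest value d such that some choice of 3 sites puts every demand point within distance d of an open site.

Open {D-α, D-γ, D-δ}.
  Farthest demand point is B at distance 4 (to D-δ); all others are ≤ 4.
With {D-β, D-γ, D-δ} the worst case is 4.
With {D-γ, D-δ, D-ε} the worst case is 4.
No size-3 selection achieves below 4.

4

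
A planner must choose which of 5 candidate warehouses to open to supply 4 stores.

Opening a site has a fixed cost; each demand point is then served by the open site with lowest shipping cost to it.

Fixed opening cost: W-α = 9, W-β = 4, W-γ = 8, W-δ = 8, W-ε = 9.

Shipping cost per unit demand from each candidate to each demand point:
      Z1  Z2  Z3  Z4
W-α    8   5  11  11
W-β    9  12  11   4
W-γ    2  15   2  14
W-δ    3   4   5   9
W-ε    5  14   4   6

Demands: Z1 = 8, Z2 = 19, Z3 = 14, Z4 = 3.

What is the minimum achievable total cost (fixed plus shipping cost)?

Open {W-β, W-γ, W-δ}: assign each demand point to its cheapest open site.
  Z1→W-γ 8×2=16, Z2→W-δ 19×4=76, Z3→W-γ 14×2=28, Z4→W-β 3×4=12
  shipping cost 132, fixed 20 → total 152.
Compare {W-α, W-β, W-γ, W-δ}: shipping cost 132 + fixed 29 = 161.
Compare {W-β, W-γ, W-δ, W-ε}: shipping cost 132 + fixed 29 = 161.
Compare {W-γ, W-δ}: shipping cost 147 + fixed 16 = 163.
All other subsets cost ≥ 161. Minimum total cost: 152.

152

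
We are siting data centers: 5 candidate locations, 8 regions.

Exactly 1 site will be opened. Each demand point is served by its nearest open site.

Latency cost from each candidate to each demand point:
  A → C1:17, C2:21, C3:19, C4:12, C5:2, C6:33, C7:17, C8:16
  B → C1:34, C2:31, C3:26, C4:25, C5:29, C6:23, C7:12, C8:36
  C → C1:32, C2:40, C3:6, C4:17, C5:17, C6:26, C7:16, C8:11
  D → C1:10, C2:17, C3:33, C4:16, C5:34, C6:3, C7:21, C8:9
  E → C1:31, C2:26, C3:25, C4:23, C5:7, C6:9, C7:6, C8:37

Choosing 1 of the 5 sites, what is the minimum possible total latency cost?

137

Open {A}.
  C1→A 17, C2→A 21, C3→A 19, C4→A 12, C5→A 2, C6→A 33, C7→A 17, C8→A 16  ⇒ total 137.
Compare {D}: total 143.
Compare {E}: total 164.
No size-1 selection does better; minimum is 137.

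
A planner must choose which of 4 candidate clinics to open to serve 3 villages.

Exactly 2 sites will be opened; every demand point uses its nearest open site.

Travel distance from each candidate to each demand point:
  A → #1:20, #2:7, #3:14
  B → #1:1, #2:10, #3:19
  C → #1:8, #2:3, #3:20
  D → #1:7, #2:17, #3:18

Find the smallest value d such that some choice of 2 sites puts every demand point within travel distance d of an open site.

14

Open {A, B}.
  Farthest demand point is #3 at travel distance 14 (to A); all others are ≤ 14.
With {A, C} the worst case is 14.
With {A, D} the worst case is 14.
No size-2 selection achieves below 14.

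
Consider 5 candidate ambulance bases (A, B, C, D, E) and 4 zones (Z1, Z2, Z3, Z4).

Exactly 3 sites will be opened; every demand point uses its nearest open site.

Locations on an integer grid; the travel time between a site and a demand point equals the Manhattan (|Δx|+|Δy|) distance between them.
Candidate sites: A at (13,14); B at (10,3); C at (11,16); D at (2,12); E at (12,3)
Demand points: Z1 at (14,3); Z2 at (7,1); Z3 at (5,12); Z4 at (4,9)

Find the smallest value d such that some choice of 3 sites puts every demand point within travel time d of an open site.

Open {A, B, D}.
  Farthest demand point is Z2 at travel time 5 (to B); all others are ≤ 5.
With {B, C, D} the worst case is 5.
With {B, D, E} the worst case is 5.
No size-3 selection achieves below 5.

5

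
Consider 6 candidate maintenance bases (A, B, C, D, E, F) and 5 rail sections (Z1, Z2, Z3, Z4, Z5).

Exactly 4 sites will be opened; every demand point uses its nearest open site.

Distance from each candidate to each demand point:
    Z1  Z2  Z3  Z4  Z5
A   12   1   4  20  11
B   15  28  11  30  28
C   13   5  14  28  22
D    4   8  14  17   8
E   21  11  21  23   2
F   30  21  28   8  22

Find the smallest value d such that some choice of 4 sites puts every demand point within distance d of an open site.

Open {A, B, D, F}.
  Farthest demand point is Z4 at distance 8 (to F); all others are ≤ 8.
With {A, C, D, F} the worst case is 8.
With {A, D, E, F} the worst case is 8.
No size-4 selection achieves below 8.

8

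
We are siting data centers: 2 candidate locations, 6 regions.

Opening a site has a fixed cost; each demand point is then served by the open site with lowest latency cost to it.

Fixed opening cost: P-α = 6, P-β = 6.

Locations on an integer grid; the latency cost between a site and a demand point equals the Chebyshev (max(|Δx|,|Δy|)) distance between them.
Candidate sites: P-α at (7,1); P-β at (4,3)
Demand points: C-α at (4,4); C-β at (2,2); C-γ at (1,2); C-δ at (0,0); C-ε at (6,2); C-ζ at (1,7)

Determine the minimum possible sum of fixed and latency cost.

22

Open {P-β}: assign each demand point to its cheapest open site.
  C-α→P-β 1, C-β→P-β 2, C-γ→P-β 3, C-δ→P-β 4, C-ε→P-β 2, C-ζ→P-β 4
  latency cost 16, fixed 6 → total 22.
Compare {P-α, P-β}: latency cost 15 + fixed 12 = 27.
Compare {P-α}: latency cost 28 + fixed 6 = 34.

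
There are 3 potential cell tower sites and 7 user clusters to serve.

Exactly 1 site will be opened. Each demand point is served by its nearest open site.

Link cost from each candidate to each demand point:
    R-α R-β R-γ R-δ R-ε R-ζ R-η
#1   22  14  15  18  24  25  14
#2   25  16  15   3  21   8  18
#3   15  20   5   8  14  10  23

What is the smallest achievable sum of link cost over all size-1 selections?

Open {#3}.
  R-α→#3 15, R-β→#3 20, R-γ→#3 5, R-δ→#3 8, R-ε→#3 14, R-ζ→#3 10, R-η→#3 23  ⇒ total 95.
Compare {#2}: total 106.
Compare {#1}: total 132.

95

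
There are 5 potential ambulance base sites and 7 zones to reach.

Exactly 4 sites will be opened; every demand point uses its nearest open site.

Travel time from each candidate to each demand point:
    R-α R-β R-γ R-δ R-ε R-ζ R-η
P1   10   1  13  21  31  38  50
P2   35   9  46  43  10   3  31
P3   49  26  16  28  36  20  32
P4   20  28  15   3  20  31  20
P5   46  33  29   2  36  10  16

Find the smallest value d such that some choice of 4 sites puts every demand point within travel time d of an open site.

Open {P1, P2, P3, P5}.
  Farthest demand point is R-η at travel time 16 (to P5); all others are ≤ 16.
With {P1, P2, P4, P5} the worst case is 16.
With {P1, P2, P3, P4} the worst case is 20.
No size-4 selection achieves below 16.

16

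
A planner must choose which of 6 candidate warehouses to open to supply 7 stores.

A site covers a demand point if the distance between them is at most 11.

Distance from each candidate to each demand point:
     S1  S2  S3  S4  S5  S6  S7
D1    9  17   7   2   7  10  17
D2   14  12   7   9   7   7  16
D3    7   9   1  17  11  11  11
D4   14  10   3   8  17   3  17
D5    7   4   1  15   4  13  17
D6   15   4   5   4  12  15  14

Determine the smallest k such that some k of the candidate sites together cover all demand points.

2

Coverage sets (demand points within 11 of each site):
  D1: {S1, S3, S4, S5, S6}
  D2: {S3, S4, S5, S6}
  D3: {S1, S2, S3, S5, S6, S7}
  D4: {S2, S3, S4, S6}
  D5: {S1, S2, S3, S5}
  D6: {S2, S3, S4}
No single site covers all 7 demand points.
But {D1, D3} covers everything, so the minimum is 2.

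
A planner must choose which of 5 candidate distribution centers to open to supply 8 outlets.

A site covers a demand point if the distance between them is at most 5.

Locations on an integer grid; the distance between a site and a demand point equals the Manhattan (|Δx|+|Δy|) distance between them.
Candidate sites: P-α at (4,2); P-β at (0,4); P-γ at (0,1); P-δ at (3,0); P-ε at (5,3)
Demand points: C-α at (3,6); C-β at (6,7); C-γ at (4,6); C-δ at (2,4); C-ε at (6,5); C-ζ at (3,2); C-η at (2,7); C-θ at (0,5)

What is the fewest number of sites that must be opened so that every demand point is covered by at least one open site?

2

Coverage sets (demand points within 5 of each site):
  P-α: {C-α, C-γ, C-δ, C-ε, C-ζ}
  P-β: {C-α, C-δ, C-ζ, C-η, C-θ}
  P-γ: {C-δ, C-ζ, C-θ}
  P-δ: {C-δ, C-ζ}
  P-ε: {C-α, C-β, C-γ, C-δ, C-ε, C-ζ}
No single site covers all 8 demand points.
But {P-β, P-ε} covers everything, so the minimum is 2.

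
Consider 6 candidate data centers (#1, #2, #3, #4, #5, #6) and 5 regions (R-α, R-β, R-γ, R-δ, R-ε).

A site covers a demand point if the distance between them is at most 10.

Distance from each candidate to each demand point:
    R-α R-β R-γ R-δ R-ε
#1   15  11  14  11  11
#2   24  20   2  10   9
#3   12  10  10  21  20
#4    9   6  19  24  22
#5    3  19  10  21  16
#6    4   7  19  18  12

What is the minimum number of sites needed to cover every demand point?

2

Coverage sets (demand points within 10 of each site):
  #1: {}
  #2: {R-γ, R-δ, R-ε}
  #3: {R-β, R-γ}
  #4: {R-α, R-β}
  #5: {R-α, R-γ}
  #6: {R-α, R-β}
No single site covers all 5 demand points.
But {#2, #4} covers everything, so the minimum is 2.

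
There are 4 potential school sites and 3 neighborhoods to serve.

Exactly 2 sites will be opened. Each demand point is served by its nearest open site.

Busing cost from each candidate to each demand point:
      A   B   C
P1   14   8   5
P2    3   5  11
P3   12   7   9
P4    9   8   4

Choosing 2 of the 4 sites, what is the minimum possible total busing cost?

12

Open {P2, P4}.
  A→P2 3, B→P2 5, C→P4 4  ⇒ total 12.
Compare {P1, P2}: total 13.
Compare {P2, P3}: total 17.
No size-2 selection does better; minimum is 12.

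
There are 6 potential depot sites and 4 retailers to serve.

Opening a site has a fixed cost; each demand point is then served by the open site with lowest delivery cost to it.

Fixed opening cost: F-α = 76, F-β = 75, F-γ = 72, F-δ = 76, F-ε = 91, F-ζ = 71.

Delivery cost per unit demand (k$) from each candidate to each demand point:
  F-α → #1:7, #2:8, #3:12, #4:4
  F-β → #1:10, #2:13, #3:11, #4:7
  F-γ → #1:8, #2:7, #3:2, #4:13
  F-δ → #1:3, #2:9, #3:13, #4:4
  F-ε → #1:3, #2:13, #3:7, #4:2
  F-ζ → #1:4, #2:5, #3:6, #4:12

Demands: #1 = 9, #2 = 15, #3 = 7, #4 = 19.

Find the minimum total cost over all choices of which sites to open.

Open {F-ε, F-ζ}: assign each demand point to its cheapest open site.
  #1→F-ε 9×3=27, #2→F-ζ 15×5=75, #3→F-ζ 7×6=42, #4→F-ε 19×2=38
  delivery cost 182, fixed 162 → total 344.
Compare {F-γ, F-ε}: delivery cost 184 + fixed 163 = 347.
Compare {F-δ, F-ζ}: delivery cost 220 + fixed 147 = 367.
Compare {F-γ, F-δ}: delivery cost 222 + fixed 148 = 370.
All other subsets cost ≥ 347. Minimum total cost: 344.

344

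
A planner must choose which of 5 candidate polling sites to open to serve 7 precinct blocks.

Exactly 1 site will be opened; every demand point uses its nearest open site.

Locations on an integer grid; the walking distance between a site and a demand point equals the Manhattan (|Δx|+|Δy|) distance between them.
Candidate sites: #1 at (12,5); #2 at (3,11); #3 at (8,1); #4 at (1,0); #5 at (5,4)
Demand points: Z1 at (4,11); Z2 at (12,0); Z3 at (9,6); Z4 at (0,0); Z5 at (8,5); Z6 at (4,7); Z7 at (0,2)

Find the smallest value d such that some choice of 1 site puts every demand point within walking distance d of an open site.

Open {#5}.
  Farthest demand point is Z2 at walking distance 11 (to #5); all others are ≤ 11.
With {#3} the worst case is 14.
With {#4} the worst case is 14.
No size-1 selection achieves below 11.

11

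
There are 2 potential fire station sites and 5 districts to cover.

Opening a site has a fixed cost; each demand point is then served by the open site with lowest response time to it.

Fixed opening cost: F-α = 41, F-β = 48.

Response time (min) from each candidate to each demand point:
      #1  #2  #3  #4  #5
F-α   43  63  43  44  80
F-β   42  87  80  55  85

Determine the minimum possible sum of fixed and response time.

314

Open {F-α}: assign each demand point to its cheapest open site.
  #1→F-α 43, #2→F-α 63, #3→F-α 43, #4→F-α 44, #5→F-α 80
  response time 273, fixed 41 → total 314.
Compare {F-α, F-β}: response time 272 + fixed 89 = 361.
Compare {F-β}: response time 349 + fixed 48 = 397.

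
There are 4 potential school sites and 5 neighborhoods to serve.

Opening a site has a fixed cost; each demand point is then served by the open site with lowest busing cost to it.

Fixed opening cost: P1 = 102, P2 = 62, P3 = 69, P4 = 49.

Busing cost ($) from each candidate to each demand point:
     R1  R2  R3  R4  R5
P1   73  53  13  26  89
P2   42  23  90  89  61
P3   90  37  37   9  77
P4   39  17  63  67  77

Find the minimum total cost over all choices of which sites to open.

Open {P3, P4}: assign each demand point to its cheapest open site.
  R1→P4 39, R2→P4 17, R3→P3 37, R4→P3 9, R5→P3 77
  busing cost 179, fixed 118 → total 297.
Compare {P2, P3}: busing cost 172 + fixed 131 = 303.
Compare {P4}: busing cost 263 + fixed 49 = 312.
Compare {P3}: busing cost 250 + fixed 69 = 319.
All other subsets cost ≥ 303. Minimum total cost: 297.

297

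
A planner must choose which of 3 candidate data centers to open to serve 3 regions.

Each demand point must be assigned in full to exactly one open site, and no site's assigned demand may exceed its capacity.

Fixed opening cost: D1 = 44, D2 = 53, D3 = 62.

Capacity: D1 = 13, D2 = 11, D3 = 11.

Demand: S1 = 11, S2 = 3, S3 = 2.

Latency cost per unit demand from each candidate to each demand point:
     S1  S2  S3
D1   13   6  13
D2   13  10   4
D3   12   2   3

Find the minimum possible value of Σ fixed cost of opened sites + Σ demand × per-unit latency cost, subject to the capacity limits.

Open {D1, D3}; cheapest assignment that respects the capacities:
  D1 (cap 13, load 11): S1 — cost 11×13 = 143
  D3 (cap 11, load 5): S2, S3 — cost 3×2 + 2×3 = 12
  Shipping 155, fixed 106 → total 261.
  Any other capacity-feasible assignment to {D1, D3} ships for at least 155.
Compare {D2, D3}: its best feasible assignment gives total 270.
Compare {D1, D2}: its best feasible assignment gives total 278.
Every other set of open sites that can feasibly serve all demand totals ≥ 270 even under its best assignment. Minimum: 261.

261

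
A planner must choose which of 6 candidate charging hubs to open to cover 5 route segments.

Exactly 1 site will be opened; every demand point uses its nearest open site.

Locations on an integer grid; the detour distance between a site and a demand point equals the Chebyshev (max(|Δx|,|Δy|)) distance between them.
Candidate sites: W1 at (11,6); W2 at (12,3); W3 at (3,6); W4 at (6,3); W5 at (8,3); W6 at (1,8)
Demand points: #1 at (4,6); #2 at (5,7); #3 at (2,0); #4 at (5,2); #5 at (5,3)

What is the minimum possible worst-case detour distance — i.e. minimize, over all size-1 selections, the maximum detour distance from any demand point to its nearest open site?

Open {W4}.
  Farthest demand point is #2 at detour distance 4 (to W4); all others are ≤ 4.
With {W3} the worst case is 6.
With {W5} the worst case is 6.
No size-1 selection achieves below 4.

4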